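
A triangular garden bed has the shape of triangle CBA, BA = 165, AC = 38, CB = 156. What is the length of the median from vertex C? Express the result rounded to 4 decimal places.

m_C ≈ 77.9984

Median from C: ½√(2·AC² + 2·CB² − BA²) ≈ 77.998.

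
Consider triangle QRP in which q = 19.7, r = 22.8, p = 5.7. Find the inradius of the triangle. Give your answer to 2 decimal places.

Semiperimeter s = (19.7 + 22.8 + 5.7)/2 = 24.1.
Heron's formula: area = √(24.1·4.4·1.3·18.4) ≈ 50.363.
Inradius = area/s = 50.363/24.1 ≈ 2.0898.

2.09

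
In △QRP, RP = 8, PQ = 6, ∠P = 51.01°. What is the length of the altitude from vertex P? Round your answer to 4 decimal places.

By the law of cosines, QR² = RP² + PQ² − 2·RP·PQ·cos P = 39.598, so QR ≈ 6.2927.
Area = ½·RP·PQ·sin P ≈ 18.654.
The altitude from P has length 2·area/QR ≈ 5.9288.

5.9288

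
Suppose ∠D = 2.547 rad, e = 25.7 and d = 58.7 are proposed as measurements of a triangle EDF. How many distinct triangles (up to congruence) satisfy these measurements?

e·sin D = 25.7·sin(2.547 rad) ≈ 14.4.
Since ∠D is not acute, a triangle exists only if d > e; here d > e, so there is exactly one triangle.

1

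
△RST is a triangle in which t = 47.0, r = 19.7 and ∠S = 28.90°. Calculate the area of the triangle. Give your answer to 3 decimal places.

area ≈ 223.736

Area = ½·t·r·sin S ≈ 223.74.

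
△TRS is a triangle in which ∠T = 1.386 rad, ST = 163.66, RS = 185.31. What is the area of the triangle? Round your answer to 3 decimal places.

9817.109

Law of sines: sin R = ST·sin T/RS ≈ 0.86813.
Since RS ≥ ST, only the acute value applies: ∠R ≈ 1.051 rad.
Then ∠S = π − ∠T − ∠R ≈ 0.704 rad.
Law of sines gives TR = RS·sin S/sin T ≈ 122.05.
Area = ½·RS·ST·sin S ≈ 9817.1.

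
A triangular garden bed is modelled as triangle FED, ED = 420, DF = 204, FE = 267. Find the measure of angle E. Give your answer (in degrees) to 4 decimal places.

By the law of cosines, cos E = (FE² + ED² − DF²) / (2·FE·ED) ≈ 0.91882, so ∠E ≈ 23.25°.

∠E ≈ 23.2458°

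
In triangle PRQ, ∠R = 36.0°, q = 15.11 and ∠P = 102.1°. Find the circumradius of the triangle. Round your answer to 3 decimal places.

11.313

The third angle is ∠Q = 180° − ∠P − ∠R = 41.90°.
Law of sines: p = q·sin P/sin Q ≈ 22.123.
Law of sines: r = q·sin R/sin Q ≈ 13.299.
Circumradius = q/(2 sin Q) ≈ 11.313.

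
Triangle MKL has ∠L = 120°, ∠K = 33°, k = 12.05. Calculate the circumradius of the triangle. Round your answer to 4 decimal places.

11.0624

The third angle is ∠M = 180° − ∠K − ∠L = 27.00°.
Law of sines: m = k·sin M/sin K ≈ 10.044.
Law of sines: l = k·sin L/sin K ≈ 19.161.
Circumradius = k/(2 sin K) ≈ 11.062.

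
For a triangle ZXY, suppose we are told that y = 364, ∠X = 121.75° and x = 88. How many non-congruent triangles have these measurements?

y·sin X = 364·sin(121.75°) ≈ 309.5.
Since ∠X is not acute, a triangle exists only if x > y; here x ≤ y, so there is no triangle.

0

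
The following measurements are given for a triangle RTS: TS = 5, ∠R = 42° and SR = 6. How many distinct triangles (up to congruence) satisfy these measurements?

2

SR·sin R = 6·sin(42°) ≈ 4.015.
Since SR sin R < TS < SR (4.015 < 5 < 6), two triangles exist.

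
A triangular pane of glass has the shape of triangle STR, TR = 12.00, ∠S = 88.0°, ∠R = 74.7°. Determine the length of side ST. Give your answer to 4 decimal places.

11.5817

The third angle is ∠T = 180° − ∠R − ∠S = 17.30°.
Law of sines: ST = TR·sin R/sin S ≈ 11.582.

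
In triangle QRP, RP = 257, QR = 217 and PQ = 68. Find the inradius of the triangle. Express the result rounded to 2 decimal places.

23.80

Semiperimeter s = (257 + 68 + 217)/2 = 271.
Heron's formula: area = √(271·14·203·54) ≈ 6449.
Inradius = area/s = 6449/271 ≈ 23.797.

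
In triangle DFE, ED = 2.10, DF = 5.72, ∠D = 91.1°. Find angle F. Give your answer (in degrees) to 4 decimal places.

By the law of cosines, FE² = ED² + DF² − 2·ED·DF·cos D = 37.59, so FE ≈ 6.131.
Law of cosines again: cos F = (DF² + FE² − ED²)/(2·DF·FE) ≈ 0.93953, so ∠F ≈ 20.03°.

20.0266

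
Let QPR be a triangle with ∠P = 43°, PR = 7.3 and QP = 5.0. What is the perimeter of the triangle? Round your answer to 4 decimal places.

perimeter ≈ 17.2901

By the law of cosines, RQ² = QP² + PR² − 2·QP·PR·cos P = 24.901, so RQ ≈ 4.9901.
Semiperimeter s = (7.3+4.9901+5)/2 = 8.6451.
Perimeter = 7.3 + 4.9901 + 5 = 17.29.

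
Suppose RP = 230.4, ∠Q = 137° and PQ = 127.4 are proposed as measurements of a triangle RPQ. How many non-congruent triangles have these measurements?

1

PQ·sin Q = 127.4·sin(137°) ≈ 86.89.
Since ∠Q is not acute, a triangle exists only if RP > PQ; here RP > PQ, so there is exactly one triangle.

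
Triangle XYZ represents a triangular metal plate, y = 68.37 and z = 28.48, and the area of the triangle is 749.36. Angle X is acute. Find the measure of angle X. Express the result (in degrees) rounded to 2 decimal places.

From area = ½·y·z·sin X, we get sin X = 2·area/(y·z) ≈ 0.76969.
Taking the acute solution, ∠X ≈ 50.33°.

50.33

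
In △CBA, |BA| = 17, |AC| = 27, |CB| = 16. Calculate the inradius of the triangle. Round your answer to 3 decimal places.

4.266

Semiperimeter s = (17 + 27 + 16)/2 = 30.
Heron's formula: area = √(30·13·3·14) ≈ 127.98.
Inradius = area/s = 127.98/30 ≈ 4.2661.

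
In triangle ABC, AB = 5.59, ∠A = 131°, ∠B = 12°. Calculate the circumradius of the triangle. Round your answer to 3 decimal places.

4.644

The third angle is ∠C = 180° − ∠A − ∠B = 37.00°.
Law of sines: BC = AB·sin A/sin C ≈ 7.0102.
Law of sines: CA = AB·sin B/sin C ≈ 1.9312.
Circumradius = AB/(2 sin C) ≈ 4.6443.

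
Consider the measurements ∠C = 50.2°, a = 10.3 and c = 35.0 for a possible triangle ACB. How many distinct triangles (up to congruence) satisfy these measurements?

a·sin C = 10.3·sin(50.2°) ≈ 7.913.
Since c ≥ a, exactly one triangle exists.

1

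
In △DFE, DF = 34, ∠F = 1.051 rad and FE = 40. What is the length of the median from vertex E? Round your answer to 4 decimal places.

34.8351

By the law of cosines, ED² = DF² + FE² − 2·DF·FE·cos F = 1405, so ED ≈ 37.483.
Median from E: ½√(2·FE² + 2·ED² − DF²) ≈ 34.835.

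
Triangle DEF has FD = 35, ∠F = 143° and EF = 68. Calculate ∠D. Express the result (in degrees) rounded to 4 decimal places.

24.6188

By the law of cosines, DE² = EF² + FD² − 2·EF·FD·cos F = 9650.5, so DE ≈ 98.237.
Law of cosines again: cos D = (FD² + DE² − EF²)/(2·FD·DE) ≈ 0.90910, so ∠D ≈ 24.62°.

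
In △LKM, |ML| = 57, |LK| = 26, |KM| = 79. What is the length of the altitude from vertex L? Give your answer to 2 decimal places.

Semiperimeter s = (79 + 57 + 26)/2 = 81.
Heron's formula: area = √(81·2·24·55) ≈ 462.43.
The altitude from L has length 2·area/|KM| ≈ 11.707.

h_L ≈ 11.71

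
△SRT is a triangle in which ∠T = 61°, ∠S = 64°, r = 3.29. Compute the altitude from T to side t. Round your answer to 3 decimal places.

h_T ≈ 2.957

The third angle is ∠R = 180° − ∠T − ∠S = 55.00°.
Law of sines: s = r·sin S/sin R ≈ 3.6099.
Law of sines: t = r·sin T/sin R ≈ 3.5128.
Area = ½·r·s·sin T ≈ 5.1937.
The altitude from T has length 2·area/t ≈ 2.957.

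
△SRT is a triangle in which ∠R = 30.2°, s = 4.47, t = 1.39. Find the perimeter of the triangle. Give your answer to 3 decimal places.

By the law of cosines, r² = t² + s² − 2·t·s·cos R = 11.173, so r ≈ 3.3426.
Semiperimeter p = (4.47+3.3426+1.39)/2 = 4.6013.
Perimeter = 4.47 + 3.3426 + 1.39 = 9.2026.

9.203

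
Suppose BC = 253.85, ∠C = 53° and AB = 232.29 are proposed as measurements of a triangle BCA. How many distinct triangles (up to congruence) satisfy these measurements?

2

BC·sin C = 253.85·sin(53°) ≈ 202.7.
Since BC sin C < AB < BC (202.7 < 232.29 < 253.85), two triangles exist.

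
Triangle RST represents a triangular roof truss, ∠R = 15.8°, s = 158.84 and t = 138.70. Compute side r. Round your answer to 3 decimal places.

45.501

By the law of cosines, r² = s² + t² − 2·s·t·cos R = 2070.4, so r ≈ 45.501.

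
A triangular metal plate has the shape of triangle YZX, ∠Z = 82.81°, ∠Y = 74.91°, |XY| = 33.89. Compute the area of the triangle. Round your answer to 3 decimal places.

area ≈ 211.882

The third angle is ∠X = 180° − ∠Y − ∠Z = 22.28°.
Law of sines: |ZX| = |XY|·sin Y/sin Z ≈ 32.981.
Law of sines: |YZ| = |XY|·sin X/sin Z ≈ 12.951.
Area = ½·|XY|·|ZX|·sin X ≈ 211.88.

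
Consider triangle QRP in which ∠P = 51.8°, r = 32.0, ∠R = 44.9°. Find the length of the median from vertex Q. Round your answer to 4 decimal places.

The third angle is ∠Q = 180° − ∠R − ∠P = 83.30°.
Law of sines: q = r·sin Q/sin R ≈ 45.024.
Law of sines: p = r·sin P/sin R ≈ 35.626.
Median from Q: ½√(2·r² + 2·p² − q²) ≈ 25.294.

25.2944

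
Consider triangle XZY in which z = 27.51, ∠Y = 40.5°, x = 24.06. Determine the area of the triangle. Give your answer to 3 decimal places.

Area = ½·x·z·sin Y ≈ 214.93.

214.932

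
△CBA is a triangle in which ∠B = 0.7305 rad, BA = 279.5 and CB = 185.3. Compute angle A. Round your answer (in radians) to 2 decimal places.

By the law of cosines, AC² = CB² + BA² − 2·CB·BA·cos B = 35304, so AC ≈ 187.89.
Law of cosines again: cos A = (BA² + AC² − CB²)/(2·BA·AC) ≈ 0.75299, so ∠A ≈ 0.7182 rad.

0.72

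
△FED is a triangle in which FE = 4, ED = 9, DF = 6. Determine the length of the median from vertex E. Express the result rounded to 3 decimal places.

Median from E: ½√(2·FE² + 2·ED² − DF²) ≈ 6.2849.

6.285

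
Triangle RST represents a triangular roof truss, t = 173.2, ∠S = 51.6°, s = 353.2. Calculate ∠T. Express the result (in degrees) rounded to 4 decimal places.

∠T ≈ 22.6005°

Law of sines: sin T = t·sin S/s ≈ 0.38430.
Since s ≥ t, only the acute value applies: ∠T ≈ 22.60°.
Then ∠R = 180° − ∠S − ∠T ≈ 105.80°.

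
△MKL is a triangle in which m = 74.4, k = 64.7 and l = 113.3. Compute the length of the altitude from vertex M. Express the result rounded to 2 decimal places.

Semiperimeter s = (74.4 + 64.7 + 113.3)/2 = 126.2.
Heron's formula: area = √(126.2·51.8·61.5·12.9) ≈ 2277.3.
The altitude from M has length 2·area/m ≈ 61.219.

h_M ≈ 61.22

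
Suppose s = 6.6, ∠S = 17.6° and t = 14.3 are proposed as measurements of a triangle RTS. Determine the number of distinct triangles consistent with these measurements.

2

t·sin S = 14.3·sin(17.6°) ≈ 4.324.
Since t sin S < s < t (4.324 < 6.6 < 14.3), two triangles exist.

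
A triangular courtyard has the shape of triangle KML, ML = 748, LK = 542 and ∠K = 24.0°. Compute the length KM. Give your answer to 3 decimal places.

Law of sines: sin M = LK·sin K/ML ≈ 0.29472.
Since ML ≥ LK, only the acute value applies: ∠M ≈ 17.14°.
Then ∠L = 180° − ∠K − ∠M ≈ 138.86°.
Law of sines gives KM = ML·sin L/sin K ≈ 1209.9.

1209.918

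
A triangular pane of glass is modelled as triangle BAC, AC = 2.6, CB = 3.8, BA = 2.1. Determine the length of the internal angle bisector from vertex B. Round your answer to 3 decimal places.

By the law of cosines, cos B = (CB² + BA² − AC²) / (2·CB·BA) ≈ 0.75752, so ∠B ≈ 40.75°.
The bisector from B has length 2·CB·BA·cos(∠B/2)/(CB+BA) ≈ 2.5358.

2.536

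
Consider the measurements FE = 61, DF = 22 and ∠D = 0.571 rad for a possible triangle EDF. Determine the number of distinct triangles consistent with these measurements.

1

DF·sin D = 22·sin(0.571 rad) ≈ 11.89.
Since FE ≥ DF, exactly one triangle exists.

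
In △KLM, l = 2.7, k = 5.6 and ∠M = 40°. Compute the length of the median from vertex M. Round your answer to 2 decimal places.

By the law of cosines, m² = k² + l² − 2·k·l·cos M = 15.485, so m ≈ 3.9351.
Median from M: ½√(2·k² + 2·l² − m²) ≈ 3.9311.

3.93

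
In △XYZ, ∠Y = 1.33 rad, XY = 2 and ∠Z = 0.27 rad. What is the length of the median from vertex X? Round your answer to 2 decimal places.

m_X ≈ 3.80

The third angle is ∠X = π − ∠Y − ∠Z = 1.542 rad.
Law of sines: YZ = XY·sin X/sin Z ≈ 7.495.
Law of sines: ZX = XY·sin Y/sin Z ≈ 7.2818.
Median from X: ½√(2·ZX² + 2·XY² − YZ²) ≈ 3.8038.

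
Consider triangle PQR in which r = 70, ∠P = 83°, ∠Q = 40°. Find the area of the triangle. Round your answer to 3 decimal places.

The third angle is ∠R = 180° − ∠P − ∠Q = 57.00°.
Law of sines: p = r·sin P/sin R ≈ 82.843.
Law of sines: q = r·sin Q/sin R ≈ 53.651.
Area = ½·r·p·sin Q ≈ 1863.8.

1863.772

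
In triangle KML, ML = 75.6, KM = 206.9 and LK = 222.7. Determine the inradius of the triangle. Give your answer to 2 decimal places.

r ≈ 30.94

Semiperimeter s = (75.6 + 222.7 + 206.9)/2 = 252.6.
Heron's formula: area = √(252.6·177·29.9·45.7) ≈ 7816.2.
Inradius = area/s = 7816.2/252.6 ≈ 30.943.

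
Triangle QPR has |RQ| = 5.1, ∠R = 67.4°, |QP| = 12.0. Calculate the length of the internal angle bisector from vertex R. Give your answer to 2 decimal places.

Law of sines: sin P = |RQ|·sin R/|QP| ≈ 0.39236.
Since |QP| ≥ |RQ|, only the acute value applies: ∠P ≈ 23.10°.
Then ∠Q = 180° − ∠R − ∠P ≈ 89.50°.
Law of sines gives |PR| = |QP|·sin Q/sin R ≈ 12.998.
The bisector from R has length 2·|PR|·|RQ|·cos(∠R/2)/(|PR|+|RQ|) ≈ 6.0946.

t_R ≈ 6.09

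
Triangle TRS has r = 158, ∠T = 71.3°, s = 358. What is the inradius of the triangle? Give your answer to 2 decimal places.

62.46

By the law of cosines, t² = r² + s² − 2·r·s·cos T = 1.1686e+05, so t ≈ 341.84.
Area = ½·r·s·sin T ≈ 26789.
Semiperimeter p = (341.84+158+358)/2 = 428.92.
Inradius = area/p = 26789/428.92 ≈ 62.457.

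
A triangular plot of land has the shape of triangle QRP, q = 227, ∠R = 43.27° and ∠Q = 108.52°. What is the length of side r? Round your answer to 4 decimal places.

The third angle is ∠P = 180° − ∠Q − ∠R = 28.21°.
Law of sines: r = q·sin R/sin Q ≈ 164.09.

164.0921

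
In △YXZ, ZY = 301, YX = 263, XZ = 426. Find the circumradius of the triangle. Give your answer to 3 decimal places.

R ≈ 215.030

By the law of cosines, cos Y = (ZY² + YX² − XZ²) / (2·ZY·YX) ≈ -0.13710, so ∠Y ≈ 97.88°.
Circumradius = XZ/(2 sin Y) ≈ 215.03.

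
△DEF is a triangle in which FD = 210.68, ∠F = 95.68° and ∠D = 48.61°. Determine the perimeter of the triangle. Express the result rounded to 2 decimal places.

The third angle is ∠E = 180° − ∠F − ∠D = 35.71°.
Law of sines: EF = FD·sin D/sin E ≈ 270.79.
Law of sines: DE = FD·sin F/sin E ≈ 359.18.
Semiperimeter s = (270.79+210.68+359.18)/2 = 420.33.
Perimeter = 270.79 + 210.68 + 359.18 = 840.65.

840.65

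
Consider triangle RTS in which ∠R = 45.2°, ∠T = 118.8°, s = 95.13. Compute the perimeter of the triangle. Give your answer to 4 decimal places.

The third angle is ∠S = 180° − ∠R − ∠T = 16.00°.
Law of sines: r = s·sin R/sin S ≈ 244.89.
Law of sines: t = s·sin T/sin S ≈ 302.44.
Semiperimeter p = (244.89+302.44+95.13)/2 = 321.23.
Perimeter = 244.89 + 302.44 + 95.13 = 642.46.

perimeter ≈ 642.4597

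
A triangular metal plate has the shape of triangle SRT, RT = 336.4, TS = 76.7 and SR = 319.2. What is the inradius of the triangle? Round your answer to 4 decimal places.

Semiperimeter s = (336.4 + 76.7 + 319.2)/2 = 366.15.
Heron's formula: area = √(366.15·29.75·289.45·46.95) ≈ 12167.
Inradius = area/s = 12167/366.15 ≈ 33.229.

33.2291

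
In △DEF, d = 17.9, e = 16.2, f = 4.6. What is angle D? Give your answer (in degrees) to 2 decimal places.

By the law of cosines, cos D = (e² + f² − d²) / (2·e·f) ≈ -0.24698, so ∠D ≈ 104.30°.

∠D ≈ 104.30°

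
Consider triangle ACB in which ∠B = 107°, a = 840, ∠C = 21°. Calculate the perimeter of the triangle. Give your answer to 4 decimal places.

The third angle is ∠A = 180° − ∠C − ∠B = 52.00°.
Law of sines: c = a·sin C/sin A ≈ 382.01.
Law of sines: b = a·sin B/sin A ≈ 1019.4.
Semiperimeter s = (840+382.01+1019.4)/2 = 1120.7.
Perimeter = 840 + 382.01 + 1019.4 = 2241.4.

perimeter ≈ 2241.4086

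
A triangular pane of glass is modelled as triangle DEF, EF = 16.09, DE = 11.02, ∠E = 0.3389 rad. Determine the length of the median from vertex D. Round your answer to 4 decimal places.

By the law of cosines, FD² = DE² + EF² − 2·DE·EF·cos E = 45.876, so FD ≈ 6.7731.
Median from D: ½√(2·FD² + 2·DE² − EF²) ≈ 4.3515.

4.3515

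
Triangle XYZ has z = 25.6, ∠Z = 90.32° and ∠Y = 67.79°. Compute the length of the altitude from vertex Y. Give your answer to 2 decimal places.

The third angle is ∠X = 180° − ∠Y − ∠Z = 21.89°.
Law of sines: x = z·sin X/sin Z ≈ 9.5445.
Law of sines: y = z·sin Y/sin Z ≈ 23.701.
Area = ½·z·x·sin Y ≈ 113.11.
The altitude from Y has length 2·area/y ≈ 9.5443.

9.54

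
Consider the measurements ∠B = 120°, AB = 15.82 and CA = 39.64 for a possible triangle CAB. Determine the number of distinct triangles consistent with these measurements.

1

AB·sin B = 15.82·sin(120°) ≈ 13.7.
Since ∠B is not acute, a triangle exists only if CA > AB; here CA > AB, so there is exactly one triangle.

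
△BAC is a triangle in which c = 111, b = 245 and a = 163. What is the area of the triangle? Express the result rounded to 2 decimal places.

Semiperimeter s = (245 + 163 + 111)/2 = 259.5.
Heron's formula: area = √(259.5·14.5·96.5·148.5) ≈ 7343.1.

7343.10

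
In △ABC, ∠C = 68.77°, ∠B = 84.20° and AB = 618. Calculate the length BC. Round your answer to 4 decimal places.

301.3025

The third angle is ∠A = 180° − ∠B − ∠C = 27.03°.
Law of sines: BC = AB·sin A/sin C ≈ 301.3.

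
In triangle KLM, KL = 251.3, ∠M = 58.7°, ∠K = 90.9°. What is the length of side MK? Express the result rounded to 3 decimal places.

148.827

The third angle is ∠L = 180° − ∠M − ∠K = 30.40°.
Law of sines: MK = KL·sin L/sin M ≈ 148.83.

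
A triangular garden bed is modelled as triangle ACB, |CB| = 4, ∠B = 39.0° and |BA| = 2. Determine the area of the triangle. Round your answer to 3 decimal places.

2.517

Area = ½·|CB|·|BA|·sin B ≈ 2.5173.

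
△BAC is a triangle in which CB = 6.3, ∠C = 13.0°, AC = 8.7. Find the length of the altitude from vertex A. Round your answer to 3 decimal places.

h_A ≈ 1.957

By the law of cosines, BA² = AC² + CB² − 2·AC·CB·cos C = 8.5696, so BA ≈ 2.9274.
Area = ½·AC·CB·sin C ≈ 6.1648.
The altitude from A has length 2·area/CB ≈ 1.9571.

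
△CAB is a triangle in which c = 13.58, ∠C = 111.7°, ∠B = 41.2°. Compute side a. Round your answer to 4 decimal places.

6.6581

The third angle is ∠A = 180° − ∠B − ∠C = 27.10°.
Law of sines: a = c·sin A/sin C ≈ 6.6581.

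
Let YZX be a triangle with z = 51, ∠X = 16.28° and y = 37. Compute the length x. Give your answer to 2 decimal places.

18.64

By the law of cosines, x² = y² + z² − 2·y·z·cos X = 347.33, so x ≈ 18.637.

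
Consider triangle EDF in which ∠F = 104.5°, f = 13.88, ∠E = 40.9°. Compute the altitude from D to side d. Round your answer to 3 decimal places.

The third angle is ∠D = 180° − ∠F − ∠E = 34.60°.
Law of sines: e = f·sin E/sin F ≈ 9.3868.
Law of sines: d = f·sin D/sin F ≈ 8.141.
Area = ½·f·e·sin D ≈ 36.992.
The altitude from D has length 2·area/d ≈ 9.0878.

h_D ≈ 9.088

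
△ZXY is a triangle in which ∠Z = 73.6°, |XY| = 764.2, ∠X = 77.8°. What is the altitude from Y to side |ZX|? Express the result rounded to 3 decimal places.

The third angle is ∠Y = 180° − ∠Z − ∠X = 28.60°.
Law of sines: |YZ| = |XY|·sin X/sin Z ≈ 778.62.
Law of sines: |ZX| = |XY|·sin Y/sin Z ≈ 381.33.
Area = ½·|XY|·|YZ|·sin Y ≈ 1.4242e+05.
The altitude from Y has length 2·area/|ZX| ≈ 746.94.

746.941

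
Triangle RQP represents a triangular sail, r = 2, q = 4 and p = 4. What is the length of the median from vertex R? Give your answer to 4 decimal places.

3.8730

Median from R: ½√(2·q² + 2·p² − r²) ≈ 3.873.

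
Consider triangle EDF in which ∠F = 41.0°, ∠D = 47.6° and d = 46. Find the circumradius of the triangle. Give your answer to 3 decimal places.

R ≈ 31.146

The third angle is ∠E = 180° − ∠D − ∠F = 91.40°.
Law of sines: e = d·sin E/sin D ≈ 62.274.
Law of sines: f = d·sin F/sin D ≈ 40.867.
Circumradius = d/(2 sin D) ≈ 31.146.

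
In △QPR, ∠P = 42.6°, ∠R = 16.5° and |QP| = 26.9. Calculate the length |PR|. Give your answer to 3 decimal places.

81.270

The third angle is ∠Q = 180° − ∠P − ∠R = 120.90°.
Law of sines: |PR| = |QP|·sin Q/sin R ≈ 81.27.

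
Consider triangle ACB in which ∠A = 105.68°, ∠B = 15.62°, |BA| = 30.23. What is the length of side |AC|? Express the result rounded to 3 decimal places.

The third angle is ∠C = 180° − ∠B − ∠A = 58.70°.
Law of sines: |AC| = |BA|·sin B/sin C ≈ 9.526.

9.526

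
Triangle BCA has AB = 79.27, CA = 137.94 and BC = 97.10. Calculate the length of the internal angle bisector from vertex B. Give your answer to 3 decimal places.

54.671

By the law of cosines, cos B = (AB² + BC² − CA²) / (2·AB·BC) ≈ -0.21536, so ∠B ≈ 102.44°.
The bisector from B has length 2·AB·BC·cos(∠B/2)/(AB+BC) ≈ 54.671.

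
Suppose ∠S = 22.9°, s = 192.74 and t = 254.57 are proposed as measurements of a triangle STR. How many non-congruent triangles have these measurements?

t·sin S = 254.57·sin(22.9°) ≈ 99.06.
Since t sin S < s < t (99.06 < 192.74 < 254.57), two triangles exist.

2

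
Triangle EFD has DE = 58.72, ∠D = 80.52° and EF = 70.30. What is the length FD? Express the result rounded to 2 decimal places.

49.52

Law of sines: sin F = DE·sin D/EF ≈ 0.82387.
Since EF ≥ DE, only the acute value applies: ∠F ≈ 55.47°.
Then ∠E = 180° − ∠D − ∠F ≈ 44.01°.
Law of sines gives FD = EF·sin E/sin D ≈ 49.516.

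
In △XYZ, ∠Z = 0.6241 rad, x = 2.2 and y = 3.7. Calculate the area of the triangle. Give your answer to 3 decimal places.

Area = ½·x·y·sin Z ≈ 2.3784.

2.378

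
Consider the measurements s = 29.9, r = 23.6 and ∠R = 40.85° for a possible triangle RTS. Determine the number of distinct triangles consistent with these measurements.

s·sin R = 29.9·sin(40.85°) ≈ 19.56.
Since s sin R < r < s (19.56 < 23.6 < 29.9), two triangles exist.

2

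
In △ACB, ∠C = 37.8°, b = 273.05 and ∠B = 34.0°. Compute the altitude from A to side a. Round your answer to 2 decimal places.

h_A ≈ 167.35

The third angle is ∠A = 180° − ∠C − ∠B = 108.20°.
Law of sines: a = b·sin A/sin B ≈ 463.86.
Law of sines: c = b·sin C/sin B ≈ 299.28.
Area = ½·b·a·sin C ≈ 38815.
The altitude from A has length 2·area/a ≈ 167.35.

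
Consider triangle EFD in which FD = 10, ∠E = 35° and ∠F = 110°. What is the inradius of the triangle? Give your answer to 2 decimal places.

The third angle is ∠D = 180° − ∠E − ∠F = 35.00°.
Law of sines: DE = FD·sin F/sin E ≈ 16.383.
Law of sines: EF = FD·sin D/sin E ≈ 10.
Area = ½·FD·DE·sin D ≈ 46.985.
Semiperimeter s = (10+16.383+10)/2 = 18.192.
Inradius = area/s = 46.985/18.192 ≈ 2.5828.

r ≈ 2.58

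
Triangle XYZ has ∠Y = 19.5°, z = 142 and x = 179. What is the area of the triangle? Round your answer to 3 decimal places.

area ≈ 4242.351

Area = ½·z·x·sin Y ≈ 4242.4.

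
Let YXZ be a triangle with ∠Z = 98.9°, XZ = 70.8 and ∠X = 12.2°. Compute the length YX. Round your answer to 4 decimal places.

74.9743

The third angle is ∠Y = 180° − ∠X − ∠Z = 68.90°.
Law of sines: YX = XZ·sin Z/sin Y ≈ 74.974.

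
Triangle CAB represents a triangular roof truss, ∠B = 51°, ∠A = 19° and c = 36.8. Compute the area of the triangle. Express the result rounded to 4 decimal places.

182.3158

The third angle is ∠C = 180° − ∠A − ∠B = 110.00°.
Law of sines: a = c·sin A/sin C ≈ 12.75.
Law of sines: b = c·sin B/sin C ≈ 30.434.
Area = ½·c·a·sin B ≈ 182.32.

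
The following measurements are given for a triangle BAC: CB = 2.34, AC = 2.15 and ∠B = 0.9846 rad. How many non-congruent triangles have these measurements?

CB·sin B = 2.34·sin(0.9846 rad) ≈ 1.949.
Since CB sin B < AC < CB (1.949 < 2.15 < 2.34), two triangles exist.

2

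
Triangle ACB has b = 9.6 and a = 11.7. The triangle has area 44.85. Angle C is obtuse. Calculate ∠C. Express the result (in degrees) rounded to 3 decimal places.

From area = ½·b·a·sin C, we get sin C = 2·area/(b·a) ≈ 0.79861.
Taking the obtuse solution, ∠C ≈ 127.00°.

127.002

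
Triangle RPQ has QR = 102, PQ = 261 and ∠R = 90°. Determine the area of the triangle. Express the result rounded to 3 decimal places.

12252.425

Law of sines: sin P = QR·sin R/PQ ≈ 0.39080.
Since PQ ≥ QR, only the acute value applies: ∠P ≈ 23.00°.
Then ∠Q = 180° − ∠R − ∠P ≈ 67.00°.
Law of sines gives RP = PQ·sin Q/sin R ≈ 240.24.
Area = ½·PQ·QR·sin Q ≈ 12252.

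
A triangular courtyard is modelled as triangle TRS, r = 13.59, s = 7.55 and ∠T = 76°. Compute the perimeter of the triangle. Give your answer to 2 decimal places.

perimeter ≈ 35.00

By the law of cosines, t² = r² + s² − 2·r·s·cos T = 192.05, so t ≈ 13.858.
Semiperimeter p = (13.858+13.59+7.55)/2 = 17.499.
Perimeter = 13.858 + 13.59 + 7.55 = 34.998.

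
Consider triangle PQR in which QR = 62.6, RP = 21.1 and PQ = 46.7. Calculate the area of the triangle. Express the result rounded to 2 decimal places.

Semiperimeter s = (62.6 + 21.1 + 46.7)/2 = 65.2.
Heron's formula: area = √(65.2·2.6·44.1·18.5) ≈ 371.89.

area ≈ 371.89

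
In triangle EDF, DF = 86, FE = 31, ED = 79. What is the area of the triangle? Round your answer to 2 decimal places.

1223.54

Semiperimeter s = (86 + 31 + 79)/2 = 98.
Heron's formula: area = √(98·12·67·19) ≈ 1223.5.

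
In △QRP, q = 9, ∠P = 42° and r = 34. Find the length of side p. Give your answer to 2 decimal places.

By the law of cosines, p² = q² + r² − 2·q·r·cos P = 782.2, so p ≈ 27.968.

27.97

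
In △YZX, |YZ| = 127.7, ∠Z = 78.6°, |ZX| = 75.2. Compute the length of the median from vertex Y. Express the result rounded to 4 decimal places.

By the law of cosines, |XY|² = |YZ|² + |ZX|² − 2·|YZ|·|ZX|·cos Z = 18166, so |XY| ≈ 134.78.
Median from Y: ½√(2·|XY|² + 2·|YZ|² − |ZX|²) ≈ 125.79.

125.7893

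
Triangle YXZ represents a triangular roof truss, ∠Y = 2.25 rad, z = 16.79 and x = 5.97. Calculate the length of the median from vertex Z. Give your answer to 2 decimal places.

By the law of cosines, y² = x² + z² − 2·x·z·cos Y = 443.48, so y ≈ 21.059.
Median from Z: ½√(2·y² + 2·x² − z²) ≈ 13.003.

m_Z ≈ 13.00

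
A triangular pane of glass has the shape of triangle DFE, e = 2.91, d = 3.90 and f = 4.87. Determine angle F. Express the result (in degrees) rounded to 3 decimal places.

By the law of cosines, cos F = (e² + d² − f²) / (2·e·d) ≈ -0.00171, so ∠F ≈ 90.10°.

∠F ≈ 90.098°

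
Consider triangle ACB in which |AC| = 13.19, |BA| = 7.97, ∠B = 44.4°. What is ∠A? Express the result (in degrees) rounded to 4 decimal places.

110.5905

Law of sines: sin C = |BA|·sin B/|AC| ≈ 0.42277.
Since |AC| ≥ |BA|, only the acute value applies: ∠C ≈ 25.01°.
Then ∠A = 180° − ∠B − ∠C ≈ 110.59°.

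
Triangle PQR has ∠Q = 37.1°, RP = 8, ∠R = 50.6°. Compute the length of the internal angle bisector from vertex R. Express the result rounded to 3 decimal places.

t_R ≈ 9.020

The third angle is ∠P = 180° − ∠Q − ∠R = 92.30°.
Law of sines: QR = RP·sin P/sin Q ≈ 13.252.
Law of sines: PQ = RP·sin R/sin Q ≈ 10.248.
The bisector from R has length 2·QR·RP·cos(∠R/2)/(QR+RP) ≈ 9.02.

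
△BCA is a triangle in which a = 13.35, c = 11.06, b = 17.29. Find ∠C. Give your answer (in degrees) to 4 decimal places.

∠C ≈ 39.7670°

By the law of cosines, cos C = (a² + b² − c²) / (2·a·b) ≈ 0.76865, so ∠C ≈ 39.77°.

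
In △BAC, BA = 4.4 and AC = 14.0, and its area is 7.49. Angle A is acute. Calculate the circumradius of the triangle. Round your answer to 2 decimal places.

R ≈ 20.13

From area = ½·BA·AC·sin A, we get sin A = 2·area/(BA·AC) ≈ 0.24318.
Taking the acute solution, ∠A ≈ 14.07°.
Law of cosines then gives CB ≈ 9.7907.
Circumradius = CB/(2 sin A) ≈ 20.13.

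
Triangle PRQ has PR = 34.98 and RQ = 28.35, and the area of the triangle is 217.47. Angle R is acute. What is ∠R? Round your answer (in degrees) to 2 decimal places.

From area = ½·PR·RQ·sin R, we get sin R = 2·area/(PR·RQ) ≈ 0.43859.
Taking the acute solution, ∠R ≈ 26.01°.

∠R ≈ 26.01°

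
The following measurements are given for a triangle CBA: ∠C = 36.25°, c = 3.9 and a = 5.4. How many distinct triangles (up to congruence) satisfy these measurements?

a·sin C = 5.4·sin(36.25°) ≈ 3.193.
Since a sin C < c < a (3.193 < 3.9 < 5.4), two triangles exist.

2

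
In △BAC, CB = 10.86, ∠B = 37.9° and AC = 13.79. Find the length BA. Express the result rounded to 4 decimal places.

Law of sines: sin A = CB·sin B/AC ≈ 0.48377.
Since AC ≥ CB, only the acute value applies: ∠A ≈ 28.93°.
Then ∠C = 180° − ∠B − ∠A ≈ 113.17°.
Law of sines gives BA = AC·sin C/sin B ≈ 20.638.

20.6384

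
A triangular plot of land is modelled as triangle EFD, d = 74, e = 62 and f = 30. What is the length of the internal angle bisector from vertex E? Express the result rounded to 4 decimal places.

t_E ≈ 37.8287

By the law of cosines, cos E = (f² + d² − e²) / (2·f·d) ≈ 0.57027, so ∠E ≈ 55.23°.
The bisector from E has length 2·f·d·cos(∠E/2)/(f+d) ≈ 37.829.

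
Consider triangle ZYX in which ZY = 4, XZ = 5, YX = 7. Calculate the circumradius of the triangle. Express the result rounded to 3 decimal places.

By the law of cosines, cos Z = (XZ² + ZY² − YX²) / (2·XZ·ZY) ≈ -0.20000, so ∠Z ≈ 101.54°.
Circumradius = YX/(2 sin Z) ≈ 3.5722.

3.572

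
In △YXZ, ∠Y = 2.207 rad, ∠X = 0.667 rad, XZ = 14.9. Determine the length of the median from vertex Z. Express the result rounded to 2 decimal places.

m_Z ≈ 13.06

The third angle is ∠Z = π − ∠Y − ∠X = 0.268 rad.
Law of sines: ZY = XZ·sin X/sin Y ≈ 11.46.
Law of sines: YX = XZ·sin Z/sin Y ≈ 4.898.
Median from Z: ½√(2·XZ² + 2·ZY² − YX²) ≈ 13.064.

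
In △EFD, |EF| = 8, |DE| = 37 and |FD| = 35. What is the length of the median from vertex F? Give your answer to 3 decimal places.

m_F ≈ 17.385

Median from F: ½√(2·|EF|² + 2·|FD|² − |DE|²) ≈ 17.385.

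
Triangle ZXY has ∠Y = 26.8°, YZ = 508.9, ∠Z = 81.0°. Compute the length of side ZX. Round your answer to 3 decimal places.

The third angle is ∠X = 180° − ∠Y − ∠Z = 72.20°.
Law of sines: ZX = YZ·sin Y/sin X ≈ 240.99.

240.988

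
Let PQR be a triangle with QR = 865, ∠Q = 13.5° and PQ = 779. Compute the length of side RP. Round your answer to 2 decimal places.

By the law of cosines, RP² = PQ² + QR² − 2·PQ·QR·cos Q = 44632, so RP ≈ 211.26.

211.26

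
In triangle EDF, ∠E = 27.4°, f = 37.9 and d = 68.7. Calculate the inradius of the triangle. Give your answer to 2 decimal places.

r ≈ 8.22

By the law of cosines, e² = d² + f² − 2·d·f·cos E = 1532.8, so e ≈ 39.151.
Area = ½·d·f·sin E ≈ 599.12.
Semiperimeter s = (39.151+68.7+37.9)/2 = 72.876.
Inradius = area/s = 599.12/72.876 ≈ 8.2211.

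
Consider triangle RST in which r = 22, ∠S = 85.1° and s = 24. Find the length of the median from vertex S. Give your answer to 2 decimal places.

Law of sines: sin R = r·sin S/s ≈ 0.91332.
Since s ≥ r, only the acute value applies: ∠R ≈ 65.97°.
Then ∠T = 180° − ∠S − ∠R ≈ 28.93°.
Law of sines gives t = s·sin T/sin S ≈ 11.653.
Median from S: ½√(2·t² + 2·r² − s²) ≈ 12.88.

m_S ≈ 12.88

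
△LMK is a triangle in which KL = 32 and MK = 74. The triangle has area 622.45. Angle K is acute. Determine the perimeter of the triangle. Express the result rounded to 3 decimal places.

From area = ½·MK·KL·sin K, we get sin K = 2·area/(MK·KL) ≈ 0.52572.
Taking the acute solution, ∠K ≈ 31.72°.
Law of cosines then gives LM ≈ 49.712.
Perimeter = 74 + 32 + 49.712 = 155.71.

perimeter ≈ 155.712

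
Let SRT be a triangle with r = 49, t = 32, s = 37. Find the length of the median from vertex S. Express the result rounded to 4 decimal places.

m_S ≈ 37.0169

Median from S: ½√(2·r² + 2·t² − s²) ≈ 37.017.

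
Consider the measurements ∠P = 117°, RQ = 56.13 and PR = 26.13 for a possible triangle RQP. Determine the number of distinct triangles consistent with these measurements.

1

PR·sin P = 26.13·sin(117°) ≈ 23.28.
Since ∠P is not acute, a triangle exists only if RQ > PR; here RQ > PR, so there is exactly one triangle.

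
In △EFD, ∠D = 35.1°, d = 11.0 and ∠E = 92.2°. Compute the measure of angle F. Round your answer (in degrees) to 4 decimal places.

∠F ≈ 52.7000°

The third angle is ∠F = 180° − ∠D − ∠E = 52.70°.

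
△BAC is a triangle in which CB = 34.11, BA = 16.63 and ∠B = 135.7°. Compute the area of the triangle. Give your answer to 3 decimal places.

Area = ½·CB·BA·sin B ≈ 198.09.

area ≈ 198.088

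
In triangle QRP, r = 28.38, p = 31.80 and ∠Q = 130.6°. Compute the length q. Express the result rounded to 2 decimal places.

54.69

By the law of cosines, q² = r² + p² − 2·r·p·cos Q = 2991.3, so q ≈ 54.693.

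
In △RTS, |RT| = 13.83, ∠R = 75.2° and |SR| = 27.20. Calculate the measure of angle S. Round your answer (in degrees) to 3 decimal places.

By the law of cosines, |TS|² = |SR|² + |RT|² − 2·|SR|·|RT|·cos R = 738.92, so |TS| ≈ 27.183.
Law of cosines again: cos S = (|TS|² + |SR|² − |RT|²)/(2·|TS|·|SR|) ≈ 0.87066, so ∠S ≈ 29.46°.

∠S ≈ 29.465°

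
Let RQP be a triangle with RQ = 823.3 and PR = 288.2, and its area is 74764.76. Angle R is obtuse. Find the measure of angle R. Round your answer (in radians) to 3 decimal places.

From area = ½·PR·RQ·sin R, we get sin R = 2·area/(PR·RQ) ≈ 0.63019.
Taking the obtuse solution, ∠R ≈ 2.460 rad.

∠R ≈ 2.460 rad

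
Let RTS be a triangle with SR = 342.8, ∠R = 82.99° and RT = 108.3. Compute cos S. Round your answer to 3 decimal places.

0.951

By the law of cosines, TS² = SR² + RT² − 2·SR·RT·cos R = 1.2018e+05, so TS ≈ 346.67.
Law of cosines again: cos S = (TS² + SR² − RT²)/(2·TS·SR) ≈ 0.95071, so ∠S ≈ 18.06°.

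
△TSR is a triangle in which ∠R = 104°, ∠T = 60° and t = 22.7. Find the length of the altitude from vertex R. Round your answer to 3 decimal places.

h_R ≈ 6.257

The third angle is ∠S = 180° − ∠R − ∠T = 16.00°.
Law of sines: s = t·sin S/sin T ≈ 7.2249.
Law of sines: r = t·sin R/sin T ≈ 25.433.
Area = ½·t·s·sin R ≈ 79.567.
The altitude from R has length 2·area/r ≈ 6.257.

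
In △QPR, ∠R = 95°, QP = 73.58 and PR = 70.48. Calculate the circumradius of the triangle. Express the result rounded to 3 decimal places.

Law of sines: sin Q = PR·sin R/QP ≈ 0.95422.
Since QP ≥ PR, only the acute value applies: ∠Q ≈ 72.60°.
Then ∠P = 180° − ∠R − ∠Q ≈ 12.40°.
Law of sines gives RQ = QP·sin P/sin R ≈ 15.865.
Circumradius = QP/(2 sin R) ≈ 36.931.

36.931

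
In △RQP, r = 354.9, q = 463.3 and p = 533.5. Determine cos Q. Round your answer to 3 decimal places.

cos Q ≈ 0.517

By the law of cosines, cos Q = (p² + r² − q²) / (2·p·r) ≈ 0.51740, so ∠Q ≈ 58.84°.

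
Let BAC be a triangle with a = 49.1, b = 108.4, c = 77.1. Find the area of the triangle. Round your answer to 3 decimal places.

Semiperimeter s = (108.4 + 49.1 + 77.1)/2 = 117.3.
Heron's formula: area = √(117.3·8.9·68.2·40.2) ≈ 1691.8.

area ≈ 1691.801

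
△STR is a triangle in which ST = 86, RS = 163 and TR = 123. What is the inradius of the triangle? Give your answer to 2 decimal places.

27.91

Semiperimeter s = (123 + 163 + 86)/2 = 186.
Heron's formula: area = √(186·63·23·100) ≈ 5191.5.
Inradius = area/s = 5191.5/186 ≈ 27.911.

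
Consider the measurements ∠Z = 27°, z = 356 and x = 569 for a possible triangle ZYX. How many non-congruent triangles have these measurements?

x·sin Z = 569·sin(27°) ≈ 258.3.
Since x sin Z < z < x (258.3 < 356 < 569), two triangles exist.

2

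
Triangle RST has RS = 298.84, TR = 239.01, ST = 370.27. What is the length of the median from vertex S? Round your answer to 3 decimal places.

m_S ≈ 314.517

Median from S: ½√(2·RS² + 2·ST² − TR²) ≈ 314.52.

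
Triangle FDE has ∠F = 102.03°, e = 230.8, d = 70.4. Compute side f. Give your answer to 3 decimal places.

254.947

By the law of cosines, f² = d² + e² − 2·d·e·cos F = 64998, so f ≈ 254.95.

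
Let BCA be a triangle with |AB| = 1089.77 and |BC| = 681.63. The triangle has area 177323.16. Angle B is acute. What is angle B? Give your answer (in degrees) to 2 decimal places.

∠B ≈ 28.52°

From area = ½·|AB|·|BC|·sin B, we get sin B = 2·area/(|AB|·|BC|) ≈ 0.47743.
Taking the acute solution, ∠B ≈ 28.52°.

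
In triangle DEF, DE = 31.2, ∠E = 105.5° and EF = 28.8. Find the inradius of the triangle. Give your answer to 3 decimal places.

By the law of cosines, FD² = DE² + EF² − 2·DE·EF·cos E = 2283.1, so FD ≈ 47.782.
Area = ½·DE·EF·sin E ≈ 432.94.
Semiperimeter s = (28.8+47.782+31.2)/2 = 53.891.
Inradius = area/s = 432.94/53.891 ≈ 8.0336.

8.034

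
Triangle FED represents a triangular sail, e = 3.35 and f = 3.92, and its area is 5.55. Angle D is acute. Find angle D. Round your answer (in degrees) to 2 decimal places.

∠D ≈ 57.70°

From area = ½·f·e·sin D, we get sin D = 2·area/(f·e) ≈ 0.84526.
Taking the acute solution, ∠D ≈ 57.70°.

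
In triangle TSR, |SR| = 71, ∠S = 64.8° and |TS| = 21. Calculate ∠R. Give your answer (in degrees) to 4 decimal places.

By the law of cosines, |RT|² = |TS|² + |SR|² − 2·|TS|·|SR|·cos S = 4212.3, so |RT| ≈ 64.902.
Law of cosines again: cos R = (|SR|² + |RT|² − |TS|²)/(2·|SR|·|RT|) ≈ 0.95618, so ∠R ≈ 17.02°.

17.0238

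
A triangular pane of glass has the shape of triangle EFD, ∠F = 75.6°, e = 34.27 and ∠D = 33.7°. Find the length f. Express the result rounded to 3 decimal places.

35.170

The third angle is ∠E = 180° − ∠F − ∠D = 70.70°.
Law of sines: f = e·sin F/sin E ≈ 35.17.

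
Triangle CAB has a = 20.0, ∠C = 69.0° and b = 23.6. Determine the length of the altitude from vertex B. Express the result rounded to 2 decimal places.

18.67

By the law of cosines, c² = a² + b² − 2·a·b·cos C = 618.66, so c ≈ 24.873.
Area = ½·a·b·sin C ≈ 220.32.
The altitude from B has length 2·area/b ≈ 18.672.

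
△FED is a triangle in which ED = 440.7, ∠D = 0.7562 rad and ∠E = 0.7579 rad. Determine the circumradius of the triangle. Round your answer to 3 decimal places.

R ≈ 220.705

The third angle is ∠F = π − ∠E − ∠D = 1.6275 rad.
Law of sines: DF = ED·sin E/sin F ≈ 303.42.
Law of sines: FE = ED·sin D/sin F ≈ 302.88.
Circumradius = ED/(2 sin F) ≈ 220.7.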